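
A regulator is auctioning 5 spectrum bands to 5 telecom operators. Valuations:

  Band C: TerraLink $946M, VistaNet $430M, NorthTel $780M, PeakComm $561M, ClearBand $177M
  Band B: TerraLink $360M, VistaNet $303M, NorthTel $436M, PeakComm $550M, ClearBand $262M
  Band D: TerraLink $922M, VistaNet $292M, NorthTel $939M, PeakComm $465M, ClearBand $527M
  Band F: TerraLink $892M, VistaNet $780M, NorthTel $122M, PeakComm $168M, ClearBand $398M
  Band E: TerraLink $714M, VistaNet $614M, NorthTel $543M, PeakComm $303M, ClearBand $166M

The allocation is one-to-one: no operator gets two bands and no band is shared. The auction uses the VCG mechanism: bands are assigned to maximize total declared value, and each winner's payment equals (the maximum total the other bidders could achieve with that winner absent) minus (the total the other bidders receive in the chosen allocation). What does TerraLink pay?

TerraLink pays $136M.

Efficient allocation: TerraLink→Band C ($946M), VistaNet→Band E ($614M), NorthTel→Band D ($939M), PeakComm→Band B ($550M), ClearBand→Band F ($398M); total welfare W = $3447M.
TerraLink receives Band C at value $946M, so the others get W − 946 = $2501M.
Without TerraLink: best allocation of the remaining 4 bidders over all 5 bands is VistaNet→Band F ($780M), NorthTel→Band C ($780M), PeakComm→Band B ($550M), ClearBand→Band D ($527M), total $2637M.
VCG payment = (others' best without TerraLink) − (others' welfare with TerraLink) = 2637 − 2501 = $136M.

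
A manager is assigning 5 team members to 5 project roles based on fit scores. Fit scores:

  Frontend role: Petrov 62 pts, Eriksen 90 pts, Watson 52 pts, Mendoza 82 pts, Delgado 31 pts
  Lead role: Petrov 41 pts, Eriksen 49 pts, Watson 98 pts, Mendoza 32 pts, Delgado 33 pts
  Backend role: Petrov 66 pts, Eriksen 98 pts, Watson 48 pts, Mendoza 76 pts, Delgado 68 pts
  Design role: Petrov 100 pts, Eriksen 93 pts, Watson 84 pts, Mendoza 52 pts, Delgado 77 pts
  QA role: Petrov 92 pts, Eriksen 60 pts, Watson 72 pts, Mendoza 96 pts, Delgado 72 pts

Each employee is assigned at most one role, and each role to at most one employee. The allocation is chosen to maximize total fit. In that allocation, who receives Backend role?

Delgado receives Backend role.

Optimal: Petrov→Design role (100 pts), Eriksen→Frontend role (90 pts), Watson→Lead role (98 pts), Mendoza→QA role (96 pts), Delgado→Backend role (68 pts) — total 100+90+98+96+68 = 452 pts.
Max-entry greedy (repeatedly take the single best remaining cell) gives 423 pts, worse by 29.
No other one-to-one assignment exceeds 452 pts.
Delgado's own top role is Design role (77 pts), but forcing Delgado→Design role and reassigning the rest optimally gives only 447 pts — worse by 5.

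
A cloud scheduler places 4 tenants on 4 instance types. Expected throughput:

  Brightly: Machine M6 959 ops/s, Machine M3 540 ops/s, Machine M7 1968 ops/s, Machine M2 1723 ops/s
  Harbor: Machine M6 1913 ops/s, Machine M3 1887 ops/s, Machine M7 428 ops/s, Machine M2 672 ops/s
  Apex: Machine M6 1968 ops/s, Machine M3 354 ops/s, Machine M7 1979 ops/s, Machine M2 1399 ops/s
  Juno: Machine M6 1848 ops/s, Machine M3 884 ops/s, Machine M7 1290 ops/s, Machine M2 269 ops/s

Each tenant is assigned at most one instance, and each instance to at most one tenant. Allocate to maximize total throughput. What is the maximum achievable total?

Optimal: Brightly→Machine M2 (1723 ops/s), Harbor→Machine M3 (1887 ops/s), Apex→Machine M7 (1979 ops/s), Juno→Machine M6 (1848 ops/s) — total 1723+1887+1979+1848 = 7437 ops/s.
Column-greedy (each instance in turn goes to its best remaining tenant) gives 6092 ops/s, worse by 1345.
Next-best assignment: Brightly→Machine M7, Harbor→Machine M3, Apex→Machine M2, Juno→Machine M6 = 7102 ops/s.

Max total: 7437 ops/s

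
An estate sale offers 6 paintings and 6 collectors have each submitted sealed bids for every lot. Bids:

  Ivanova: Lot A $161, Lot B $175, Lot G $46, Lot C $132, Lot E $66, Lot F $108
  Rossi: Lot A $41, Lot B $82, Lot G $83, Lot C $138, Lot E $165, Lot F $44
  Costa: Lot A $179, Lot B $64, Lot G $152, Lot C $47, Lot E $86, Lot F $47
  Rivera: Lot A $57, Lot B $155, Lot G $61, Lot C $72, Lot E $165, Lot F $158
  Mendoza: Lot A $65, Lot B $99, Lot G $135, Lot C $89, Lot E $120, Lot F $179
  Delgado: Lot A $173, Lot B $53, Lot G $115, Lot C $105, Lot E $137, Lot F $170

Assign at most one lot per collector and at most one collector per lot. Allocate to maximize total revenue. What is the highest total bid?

Max total: $982

Optimal: Ivanova→Lot B ($175), Rossi→Lot C ($138), Costa→Lot G ($152), Rivera→Lot E ($165), Mendoza→Lot F ($179), Delgado→Lot A ($173) — total 175+138+152+165+179+173 = $982.
Row-greedy (each collector in turn takes its best remaining lot) gives $917, worse by 65.
Swapping Ivanova↔Delgado (Ivanova→Lot A $161, Delgado→Lot B $53) loses 134.
No other one-to-one assignment exceeds $982.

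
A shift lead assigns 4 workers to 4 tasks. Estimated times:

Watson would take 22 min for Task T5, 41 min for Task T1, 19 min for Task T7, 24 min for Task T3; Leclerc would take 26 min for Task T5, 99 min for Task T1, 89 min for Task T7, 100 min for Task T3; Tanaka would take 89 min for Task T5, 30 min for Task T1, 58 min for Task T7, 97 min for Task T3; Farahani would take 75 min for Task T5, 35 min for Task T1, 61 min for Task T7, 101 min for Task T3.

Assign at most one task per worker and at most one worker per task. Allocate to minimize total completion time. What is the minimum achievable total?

Minimum total: 141 min

This is the linear assignment problem.
Optimal: Watson→Task T3 (24 min), Leclerc→Task T5 (26 min), Tanaka→Task T1 (30 min), Farahani→Task T7 (61 min) — total 24+26+30+61 = 141 min.
Min-entry greedy (repeatedly take the single cheapest remaining cell) gives 176 min, worse by 35.
Next-best assignment: Watson→Task T3, Leclerc→Task T5, Tanaka→Task T7, Farahani→Task T1 = 143 min.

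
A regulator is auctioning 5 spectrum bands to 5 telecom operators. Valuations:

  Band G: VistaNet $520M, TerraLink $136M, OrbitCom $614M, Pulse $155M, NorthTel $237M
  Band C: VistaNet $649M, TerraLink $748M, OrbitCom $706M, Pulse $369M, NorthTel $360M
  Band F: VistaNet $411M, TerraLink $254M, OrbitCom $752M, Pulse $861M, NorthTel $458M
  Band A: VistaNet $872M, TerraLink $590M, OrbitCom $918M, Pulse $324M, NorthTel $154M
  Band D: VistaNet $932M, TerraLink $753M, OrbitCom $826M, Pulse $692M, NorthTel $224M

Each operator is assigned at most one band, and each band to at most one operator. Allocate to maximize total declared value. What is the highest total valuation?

Optimal: VistaNet→Band D ($932M), TerraLink→Band C ($748M), OrbitCom→Band A ($918M), Pulse→Band F ($861M), NorthTel→Band G ($237M) — total 932+748+918+861+237 = $3696M.
Column-greedy (each band in turn goes to its best remaining operator) gives $3319M, worse by 377.

Maximum total: $3696M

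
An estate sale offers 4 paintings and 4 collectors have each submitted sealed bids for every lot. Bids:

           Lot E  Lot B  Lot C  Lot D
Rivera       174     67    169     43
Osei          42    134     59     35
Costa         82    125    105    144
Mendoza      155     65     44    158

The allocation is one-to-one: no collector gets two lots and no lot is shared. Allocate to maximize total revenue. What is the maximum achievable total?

Maximum total: $602

This is the linear assignment problem.
Optimal: Rivera→Lot C ($169), Osei→Lot B ($134), Costa→Lot D ($144), Mendoza→Lot E ($155) — total 169+134+144+155 = $602.
Row-greedy (each collector in turn takes its best remaining lot) gives $496, worse by 106.
Checked against all permutations: $602 is optimal.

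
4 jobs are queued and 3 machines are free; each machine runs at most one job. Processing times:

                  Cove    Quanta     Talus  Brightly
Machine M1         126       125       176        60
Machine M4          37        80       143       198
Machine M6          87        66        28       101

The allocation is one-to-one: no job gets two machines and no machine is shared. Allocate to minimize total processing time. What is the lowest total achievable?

Min total: 125 min

Optimal: Brightly→Machine M1 (60 min), Cove→Machine M4 (37 min), Talus→Machine M6 (28 min) — total 60+37+28 = 125 min.
Row-greedy (each job in turn takes its cheapest remaining machine) gives 279 min, worse by 154.
Swapping Cove↔Talus (Cove→Machine M6 87 min, Talus→Machine M4 143 min) adds 165.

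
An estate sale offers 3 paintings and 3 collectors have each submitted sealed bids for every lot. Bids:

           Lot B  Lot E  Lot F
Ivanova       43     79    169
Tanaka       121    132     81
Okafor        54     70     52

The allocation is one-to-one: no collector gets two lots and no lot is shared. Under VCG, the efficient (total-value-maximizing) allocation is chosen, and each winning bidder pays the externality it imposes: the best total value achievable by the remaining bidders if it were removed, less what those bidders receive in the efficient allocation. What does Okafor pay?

Okafor pays $11.

Efficient allocation: Ivanova→Lot F ($169), Tanaka→Lot B ($121), Okafor→Lot E ($70); total welfare W = $360.
Okafor receives Lot E at value $70, so the others get W − 70 = $290.
Without Okafor: best allocation of the remaining 2 bidders over all 3 lots is Ivanova→Lot F ($169), Tanaka→Lot E ($132), total $301.
VCG payment = (others' best without Okafor) − (others' welfare with Okafor) = 301 − 290 = $11.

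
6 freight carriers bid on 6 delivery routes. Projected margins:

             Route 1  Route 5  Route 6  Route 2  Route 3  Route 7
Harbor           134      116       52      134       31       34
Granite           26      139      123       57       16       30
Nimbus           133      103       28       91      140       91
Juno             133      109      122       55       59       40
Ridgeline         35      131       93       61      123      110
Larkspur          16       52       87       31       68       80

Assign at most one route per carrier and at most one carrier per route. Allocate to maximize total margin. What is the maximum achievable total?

Max total: $743k

This is the linear assignment problem.
Optimal: Harbor→Route 2 ($134k), Granite→Route 5 ($139k), Nimbus→Route 3 ($140k), Juno→Route 1 ($133k), Ridgeline→Route 7 ($110k), Larkspur→Route 6 ($87k) — total 134+139+140+133+110+87 = $743k.
Max-entry greedy (repeatedly take the single best remaining cell) gives $676k, worse by 67.
Next-best assignment: Harbor→Route 2, Granite→Route 6, Nimbus→Route 3, Juno→Route 1, Ridgeline→Route 5, Larkspur→Route 7 = $741k.
Swapping Larkspur↔Granite (Larkspur→Route 5 $52k, Granite→Route 6 $123k) loses 51.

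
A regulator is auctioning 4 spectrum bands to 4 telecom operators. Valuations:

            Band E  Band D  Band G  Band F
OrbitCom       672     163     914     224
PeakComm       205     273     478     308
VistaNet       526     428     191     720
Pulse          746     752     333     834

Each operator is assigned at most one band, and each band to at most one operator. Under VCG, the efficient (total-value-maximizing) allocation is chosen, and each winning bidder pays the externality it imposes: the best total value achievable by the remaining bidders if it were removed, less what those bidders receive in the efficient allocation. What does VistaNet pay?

VistaNet pays $88M.

Efficient allocation: OrbitCom→Band G ($914M), PeakComm→Band D ($273M), VistaNet→Band F ($720M), Pulse→Band E ($746M); total welfare W = $2653M.
VistaNet receives Band F at value $720M, so the others get W − 720 = $1933M.
Without VistaNet: best allocation of the remaining 3 bidders over all 4 bands is OrbitCom→Band G ($914M), PeakComm→Band D ($273M), Pulse→Band F ($834M), total $2021M.
VCG payment = (others' best without VistaNet) − (others' welfare with VistaNet) = 2021 − 1933 = $88M.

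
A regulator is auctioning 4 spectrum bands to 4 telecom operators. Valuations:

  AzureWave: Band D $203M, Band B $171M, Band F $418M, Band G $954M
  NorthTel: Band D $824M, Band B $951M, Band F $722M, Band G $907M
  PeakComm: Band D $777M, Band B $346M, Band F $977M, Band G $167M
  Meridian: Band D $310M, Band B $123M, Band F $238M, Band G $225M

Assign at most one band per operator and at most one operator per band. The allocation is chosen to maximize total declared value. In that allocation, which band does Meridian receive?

Optimal: AzureWave→Band G ($954M), NorthTel→Band B ($951M), PeakComm→Band F ($977M), Meridian→Band D ($310M) — total 954+951+977+310 = $3192M.
Column-greedy (each band in turn goes to its best remaining operator) gives $1813M, worse by 1379.

Meridian receives Band D.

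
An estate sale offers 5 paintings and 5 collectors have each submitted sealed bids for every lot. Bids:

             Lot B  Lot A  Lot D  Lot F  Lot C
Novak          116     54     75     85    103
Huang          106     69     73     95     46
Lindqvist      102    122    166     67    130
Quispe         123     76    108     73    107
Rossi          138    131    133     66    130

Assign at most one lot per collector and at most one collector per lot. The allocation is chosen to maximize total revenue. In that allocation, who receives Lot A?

Rossi receives Lot A.

Optimal: Novak→Lot C ($103), Huang→Lot F ($95), Lindqvist→Lot D ($166), Quispe→Lot B ($123), Rossi→Lot A ($131) — total 103+95+166+123+131 = $618.
Row-greedy (each collector in turn takes its best remaining lot) gives $615, worse by 3.
Next-best assignment: Novak→Lot B, Huang→Lot F, Lindqvist→Lot D, Quispe→Lot C, Rossi→Lot A = $615.
Swapping Rossi↔Huang (Rossi→Lot F $66, Huang→Lot A $69) loses 91.
Every other assignment is strictly worse.
Rossi's own top lot is Lot B ($138), but forcing Rossi→Lot B and reassigning the rest optimally gives only $578 — worse by 40.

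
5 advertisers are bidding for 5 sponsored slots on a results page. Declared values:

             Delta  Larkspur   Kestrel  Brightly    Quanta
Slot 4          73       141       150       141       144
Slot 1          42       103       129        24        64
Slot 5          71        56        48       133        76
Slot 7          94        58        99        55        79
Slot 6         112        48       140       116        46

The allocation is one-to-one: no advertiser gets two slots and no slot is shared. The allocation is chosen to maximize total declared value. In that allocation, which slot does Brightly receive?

Brightly receives Slot 5.

Optimal: Delta→Slot 7 ($94), Larkspur→Slot 1 ($103), Kestrel→Slot 6 ($140), Brightly→Slot 5 ($133), Quanta→Slot 4 ($144) — total 94+103+140+133+144 = $614.
Max-entry greedy (repeatedly take the single best remaining cell) gives $577, worse by 37.
Brightly's own top slot is Slot 4 ($141), but forcing Brightly→Slot 4 and reassigning the rest optimally gives only $554 — worse by 60.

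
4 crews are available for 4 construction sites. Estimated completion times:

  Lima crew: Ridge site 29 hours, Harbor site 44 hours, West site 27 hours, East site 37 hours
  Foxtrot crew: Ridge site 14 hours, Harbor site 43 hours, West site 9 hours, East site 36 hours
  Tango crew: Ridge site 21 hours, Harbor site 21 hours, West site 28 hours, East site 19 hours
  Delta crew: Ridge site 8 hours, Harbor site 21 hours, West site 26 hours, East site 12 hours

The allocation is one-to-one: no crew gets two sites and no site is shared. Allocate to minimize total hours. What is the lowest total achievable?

Optimal: Lima crew→Ridge site (29 hours), Foxtrot crew→West site (9 hours), Tango crew→Harbor site (21 hours), Delta crew→East site (12 hours) — total 29+9+21+12 = 71 hours.
Column-greedy (each site in turn goes to its cheapest remaining crew) gives 75 hours, worse by 4.

Min total: 71 hours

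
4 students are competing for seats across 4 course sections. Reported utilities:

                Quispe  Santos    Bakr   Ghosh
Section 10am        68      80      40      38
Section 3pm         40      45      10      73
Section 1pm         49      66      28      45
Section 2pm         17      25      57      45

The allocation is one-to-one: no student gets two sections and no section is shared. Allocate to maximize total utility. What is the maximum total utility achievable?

Maximum total: 264 points

Optimal: Quispe→Section 10am (68 points), Santos→Section 1pm (66 points), Bakr→Section 2pm (57 points), Ghosh→Section 3pm (73 points) — total 68+66+57+73 = 264 points.
Column-greedy (each section in turn goes to its best remaining student) gives 259 points, worse by 5.
Next-best assignment: Quispe→Section 1pm, Santos→Section 10am, Bakr→Section 2pm, Ghosh→Section 3pm = 259 points.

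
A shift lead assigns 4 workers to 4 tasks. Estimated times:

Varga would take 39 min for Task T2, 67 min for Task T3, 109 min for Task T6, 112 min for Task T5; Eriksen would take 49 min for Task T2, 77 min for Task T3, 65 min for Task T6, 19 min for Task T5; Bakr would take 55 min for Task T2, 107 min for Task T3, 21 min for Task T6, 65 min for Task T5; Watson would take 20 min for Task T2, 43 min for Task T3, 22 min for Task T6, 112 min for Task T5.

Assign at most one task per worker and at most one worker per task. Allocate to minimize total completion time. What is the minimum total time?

Min total: 122 min

Optimal: Varga→Task T2 (39 min), Eriksen→Task T5 (19 min), Bakr→Task T6 (21 min), Watson→Task T3 (43 min) — total 39+19+21+43 = 122 min.
Min-entry greedy (repeatedly take the single cheapest remaining cell) gives 127 min, worse by 5.
Checked against all permutations: 122 min is optimal.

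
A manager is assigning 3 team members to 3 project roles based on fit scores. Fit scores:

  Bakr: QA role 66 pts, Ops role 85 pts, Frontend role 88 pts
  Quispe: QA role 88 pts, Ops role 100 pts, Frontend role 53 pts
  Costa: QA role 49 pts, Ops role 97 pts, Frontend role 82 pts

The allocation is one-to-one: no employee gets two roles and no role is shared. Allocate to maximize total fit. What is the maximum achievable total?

Max total: 273 pts

Optimal: Bakr→Frontend role (88 pts), Quispe→QA role (88 pts), Costa→Ops role (97 pts) — total 88+88+97 = 273 pts.
Checked against all permutations: 273 pts is optimal.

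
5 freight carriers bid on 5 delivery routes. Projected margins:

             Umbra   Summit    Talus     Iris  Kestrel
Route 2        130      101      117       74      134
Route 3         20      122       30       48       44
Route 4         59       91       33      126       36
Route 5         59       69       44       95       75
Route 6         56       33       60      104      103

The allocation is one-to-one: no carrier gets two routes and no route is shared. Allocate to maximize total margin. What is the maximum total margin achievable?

Max total: $527k

Treat this as an assignment problem: match each carrier to one route.
Optimal: Umbra→Route 5 ($59k), Summit→Route 3 ($122k), Talus→Route 2 ($117k), Iris→Route 4 ($126k), Kestrel→Route 6 ($103k) — total 59+122+117+126+103 = $527k.
Max-entry greedy (repeatedly take the single best remaining cell) gives $501k, worse by 26.
Swapping Umbra↔Talus (Umbra→Route 2 $130k, Talus→Route 5 $44k) loses 2.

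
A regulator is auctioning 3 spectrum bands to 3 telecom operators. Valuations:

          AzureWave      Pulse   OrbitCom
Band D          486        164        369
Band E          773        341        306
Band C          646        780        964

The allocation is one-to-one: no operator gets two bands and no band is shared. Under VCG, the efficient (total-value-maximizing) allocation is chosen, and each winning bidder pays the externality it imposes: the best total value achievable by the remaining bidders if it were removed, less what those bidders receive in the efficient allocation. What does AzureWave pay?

Efficient allocation: AzureWave→Band E ($773M), Pulse→Band C ($780M), OrbitCom→Band D ($369M); total welfare W = $1922M.
AzureWave receives Band E at value $773M, so the others get W − 773 = $1149M.
Without AzureWave: best allocation of the remaining 2 bidders over all 3 bands is Pulse→Band E ($341M), OrbitCom→Band C ($964M), total $1305M.
VCG payment = (others' best without AzureWave) − (others' welfare with AzureWave) = 1305 − 1149 = $156M.

AzureWave pays $156M.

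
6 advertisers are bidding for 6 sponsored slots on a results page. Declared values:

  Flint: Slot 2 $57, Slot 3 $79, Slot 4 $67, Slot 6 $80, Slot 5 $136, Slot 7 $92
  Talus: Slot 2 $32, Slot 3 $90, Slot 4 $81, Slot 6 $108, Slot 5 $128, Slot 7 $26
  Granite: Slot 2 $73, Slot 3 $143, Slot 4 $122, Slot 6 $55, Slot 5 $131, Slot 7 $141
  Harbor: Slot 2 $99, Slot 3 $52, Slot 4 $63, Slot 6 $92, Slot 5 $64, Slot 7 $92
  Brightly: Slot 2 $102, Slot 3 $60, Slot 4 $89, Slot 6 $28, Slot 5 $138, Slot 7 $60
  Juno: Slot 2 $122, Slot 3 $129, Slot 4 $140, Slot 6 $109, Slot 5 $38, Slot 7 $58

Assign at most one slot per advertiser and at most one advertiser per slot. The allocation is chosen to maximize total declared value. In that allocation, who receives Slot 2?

Brightly receives Slot 2.

Optimal: Flint→Slot 5 ($136), Talus→Slot 6 ($108), Granite→Slot 3 ($143), Harbor→Slot 7 ($92), Brightly→Slot 2 ($102), Juno→Slot 4 ($140) — total 136+108+143+92+102+140 = $721.
Swapping Talus↔Harbor (Talus→Slot 7 $26, Harbor→Slot 6 $92) loses 82.
Checked against all permutations: $721 is optimal.
Brightly's own top slot is Slot 5 ($138), but forcing Brightly→Slot 5 and reassigning the rest optimally gives only $720 — worse by 1.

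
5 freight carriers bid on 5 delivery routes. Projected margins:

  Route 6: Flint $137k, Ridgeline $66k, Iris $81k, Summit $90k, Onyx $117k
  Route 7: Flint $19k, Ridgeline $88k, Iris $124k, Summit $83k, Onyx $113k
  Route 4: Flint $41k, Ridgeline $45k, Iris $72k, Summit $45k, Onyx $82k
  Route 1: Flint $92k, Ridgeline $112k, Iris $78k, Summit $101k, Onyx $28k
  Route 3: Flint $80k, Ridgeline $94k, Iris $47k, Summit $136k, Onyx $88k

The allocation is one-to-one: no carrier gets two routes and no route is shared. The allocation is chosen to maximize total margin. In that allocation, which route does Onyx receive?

Optimal: Flint→Route 6 ($137k), Ridgeline→Route 1 ($112k), Iris→Route 7 ($124k), Summit→Route 3 ($136k), Onyx→Route 4 ($82k) — total 137+112+124+136+82 = $591k.
Onyx's own top route is Route 6 ($117k), but forcing Onyx→Route 6 and reassigning the rest optimally gives only $530k — worse by 61.

Onyx receives Route 4.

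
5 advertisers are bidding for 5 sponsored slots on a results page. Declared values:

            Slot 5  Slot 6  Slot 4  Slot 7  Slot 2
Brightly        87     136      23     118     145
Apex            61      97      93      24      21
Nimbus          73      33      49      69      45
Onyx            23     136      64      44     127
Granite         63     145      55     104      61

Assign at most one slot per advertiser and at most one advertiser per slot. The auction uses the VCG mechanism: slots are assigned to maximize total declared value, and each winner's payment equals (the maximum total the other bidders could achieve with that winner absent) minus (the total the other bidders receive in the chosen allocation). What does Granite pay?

Granite pays $36.

Efficient allocation: Brightly→Slot 7 ($118), Apex→Slot 4 ($93), Nimbus→Slot 5 ($73), Onyx→Slot 2 ($127), Granite→Slot 6 ($145); total welfare W = $556.
Granite receives Slot 6 at value $145, so the others get W − 145 = $411.
Without Granite: best allocation of the remaining 4 bidders over all 5 slots is Brightly→Slot 2 ($145), Apex→Slot 4 ($93), Nimbus→Slot 5 ($73), Onyx→Slot 6 ($136), total $447.
VCG payment = (others' best without Granite) − (others' welfare with Granite) = 447 − 411 = $36.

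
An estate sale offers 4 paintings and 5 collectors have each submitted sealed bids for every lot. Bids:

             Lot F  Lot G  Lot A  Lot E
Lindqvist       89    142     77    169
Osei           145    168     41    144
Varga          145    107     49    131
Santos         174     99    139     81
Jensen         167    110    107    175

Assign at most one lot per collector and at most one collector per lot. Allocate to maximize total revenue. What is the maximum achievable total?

Optimal: Jensen→Lot F ($167), Osei→Lot G ($168), Santos→Lot A ($139), Lindqvist→Lot E ($169) — total 167+168+139+169 = $643.
Max-entry greedy (repeatedly take the single best remaining cell) gives $594, worse by 49.
Next-best assignment: Varga→Lot F, Osei→Lot G, Santos→Lot A, Jensen→Lot E = $627.
Swapping Jensen↔Lindqvist (Jensen→Lot E $175, Lindqvist→Lot F $89) loses 72.

Max total: $643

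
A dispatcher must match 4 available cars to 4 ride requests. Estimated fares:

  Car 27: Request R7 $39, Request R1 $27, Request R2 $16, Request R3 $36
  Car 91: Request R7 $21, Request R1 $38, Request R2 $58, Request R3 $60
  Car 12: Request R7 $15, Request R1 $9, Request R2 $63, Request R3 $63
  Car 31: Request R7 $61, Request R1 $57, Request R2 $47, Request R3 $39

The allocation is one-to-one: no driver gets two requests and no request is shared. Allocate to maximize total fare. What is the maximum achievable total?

Maximum total: $219

Optimal: Car 27→Request R7 ($39), Car 91→Request R3 ($60), Car 12→Request R2 ($63), Car 31→Request R1 ($57) — total 39+60+63+57 = $219.
Next-best assignment: Car 27→Request R7, Car 91→Request R2, Car 12→Request R3, Car 31→Request R1 = $217.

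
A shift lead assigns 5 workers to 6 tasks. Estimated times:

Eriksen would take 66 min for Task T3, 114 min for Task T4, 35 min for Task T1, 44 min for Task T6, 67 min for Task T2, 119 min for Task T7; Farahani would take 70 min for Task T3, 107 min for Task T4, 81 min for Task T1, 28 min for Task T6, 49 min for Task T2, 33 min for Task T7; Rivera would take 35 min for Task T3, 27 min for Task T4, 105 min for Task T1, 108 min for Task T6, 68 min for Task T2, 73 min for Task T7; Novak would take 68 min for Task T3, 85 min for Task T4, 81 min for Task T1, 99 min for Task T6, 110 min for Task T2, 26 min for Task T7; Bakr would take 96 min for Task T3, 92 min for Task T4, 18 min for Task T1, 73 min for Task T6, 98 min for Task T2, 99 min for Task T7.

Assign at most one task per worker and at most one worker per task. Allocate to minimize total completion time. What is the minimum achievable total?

Minimum total: 164 min

Optimal: Eriksen→Task T6 (44 min), Farahani→Task T2 (49 min), Rivera→Task T4 (27 min), Novak→Task T7 (26 min), Bakr→Task T1 (18 min) — total 44+49+27+26+18 = 164 min.
Row-greedy (each worker in turn takes its cheapest remaining task) gives 212 min, worse by 48.
Next-best assignment: Eriksen→Task T3, Farahani→Task T6, Rivera→Task T4, Novak→Task T7, Bakr→Task T1 = 165 min.
Swapping Bakr↔Eriksen (Bakr→Task T6 73 min, Eriksen→Task T1 35 min) adds 46.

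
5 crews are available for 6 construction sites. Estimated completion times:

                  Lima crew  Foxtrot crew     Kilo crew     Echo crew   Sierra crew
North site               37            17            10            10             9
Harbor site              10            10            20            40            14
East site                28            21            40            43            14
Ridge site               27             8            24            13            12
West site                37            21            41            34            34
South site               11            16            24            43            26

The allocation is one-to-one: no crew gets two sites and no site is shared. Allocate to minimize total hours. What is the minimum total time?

Minimum total: 58 hours

This is a one-to-one assignment (minimum-cost bipartite matching).
Optimal: Lima crew→South site (11 hours), Foxtrot crew→Harbor site (10 hours), Kilo crew→North site (10 hours), Echo crew→Ridge site (13 hours), Sierra crew→East site (14 hours) — total 11+10+10+13+14 = 58 hours.
Next-best assignment: Lima crew→Harbor site, Foxtrot crew→South site, Kilo crew→North site, Echo crew→Ridge site, Sierra crew→East site = 63 hours.
Every other assignment is strictly worse.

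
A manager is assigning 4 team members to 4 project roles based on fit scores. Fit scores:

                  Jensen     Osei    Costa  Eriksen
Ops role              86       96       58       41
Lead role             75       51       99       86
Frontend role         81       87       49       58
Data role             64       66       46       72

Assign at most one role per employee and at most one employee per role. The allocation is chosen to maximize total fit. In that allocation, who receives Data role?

Eriksen receives Data role.

Optimal: Jensen→Frontend role (81 pts), Osei→Ops role (96 pts), Costa→Lead role (99 pts), Eriksen→Data role (72 pts) — total 81+96+99+72 = 348 pts.
Row-greedy (each employee in turn takes its best remaining role) gives 344 pts, worse by 4.
Swapping Osei↔Jensen (Osei→Frontend role 87 pts, Jensen→Ops role 86 pts) loses 4.
Checked against all permutations: 348 pts is optimal.
Eriksen's own top role is Lead role (86 pts), but forcing Eriksen→Lead role and reassigning the rest optimally gives only 309 pts — worse by 39.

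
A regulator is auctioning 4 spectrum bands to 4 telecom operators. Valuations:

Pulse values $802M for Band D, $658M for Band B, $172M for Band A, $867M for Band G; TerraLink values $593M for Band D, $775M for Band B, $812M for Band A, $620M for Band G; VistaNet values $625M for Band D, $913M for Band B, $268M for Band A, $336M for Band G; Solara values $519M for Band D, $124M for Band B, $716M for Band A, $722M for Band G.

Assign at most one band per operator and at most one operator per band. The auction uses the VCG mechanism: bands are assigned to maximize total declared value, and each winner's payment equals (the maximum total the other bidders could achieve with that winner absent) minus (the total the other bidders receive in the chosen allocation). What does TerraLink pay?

Efficient allocation: Pulse→Band D ($802M), TerraLink→Band A ($812M), VistaNet→Band B ($913M), Solara→Band G ($722M); total welfare W = $3249M.
TerraLink receives Band A at value $812M, so the others get W − 812 = $2437M.
Without TerraLink: best allocation of the remaining 3 bidders over all 4 bands is Pulse→Band G ($867M), VistaNet→Band B ($913M), Solara→Band A ($716M), total $2496M.
VCG payment = (others' best without TerraLink) − (others' welfare with TerraLink) = 2496 − 2437 = $59M.

TerraLink pays $59M.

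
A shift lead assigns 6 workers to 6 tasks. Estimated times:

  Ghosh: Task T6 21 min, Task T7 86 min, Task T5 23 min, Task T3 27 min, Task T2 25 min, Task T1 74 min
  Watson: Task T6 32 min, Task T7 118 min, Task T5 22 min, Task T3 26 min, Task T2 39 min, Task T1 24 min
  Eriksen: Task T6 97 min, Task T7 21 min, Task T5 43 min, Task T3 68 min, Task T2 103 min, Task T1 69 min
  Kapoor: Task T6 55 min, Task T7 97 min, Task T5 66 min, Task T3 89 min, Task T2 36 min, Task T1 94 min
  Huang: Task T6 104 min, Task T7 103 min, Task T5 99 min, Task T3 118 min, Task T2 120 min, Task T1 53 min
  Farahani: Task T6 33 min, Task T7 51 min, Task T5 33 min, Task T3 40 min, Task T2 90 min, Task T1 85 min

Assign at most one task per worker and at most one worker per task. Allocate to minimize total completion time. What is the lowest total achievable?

Min total: 190 min

Optimal: Ghosh→Task T6 (21 min), Watson→Task T3 (26 min), Eriksen→Task T7 (21 min), Kapoor→Task T2 (36 min), Huang→Task T1 (53 min), Farahani→Task T5 (33 min) — total 21+26+21+36+53+33 = 190 min.
Min-entry greedy (repeatedly take the single cheapest remaining cell) gives 193 min, worse by 3.
Next-best assignment: Ghosh→Task T5, Watson→Task T3, Eriksen→Task T7, Kapoor→Task T2, Huang→Task T1, Farahani→Task T6 = 192 min.
Every other assignment is strictly worse.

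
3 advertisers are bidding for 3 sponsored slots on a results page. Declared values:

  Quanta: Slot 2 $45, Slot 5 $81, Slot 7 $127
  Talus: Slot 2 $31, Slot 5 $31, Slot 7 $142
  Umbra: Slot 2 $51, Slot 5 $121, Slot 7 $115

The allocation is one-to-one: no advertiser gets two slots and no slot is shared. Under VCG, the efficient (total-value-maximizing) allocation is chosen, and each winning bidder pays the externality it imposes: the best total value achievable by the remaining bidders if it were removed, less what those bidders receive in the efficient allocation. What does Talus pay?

Efficient allocation: Quanta→Slot 2 ($45), Talus→Slot 7 ($142), Umbra→Slot 5 ($121); total welfare W = $308.
Talus receives Slot 7 at value $142, so the others get W − 142 = $166.
Without Talus: best allocation of the remaining 2 bidders over all 3 slots is Quanta→Slot 7 ($127), Umbra→Slot 5 ($121), total $248.
VCG payment = (others' best without Talus) − (others' welfare with Talus) = 248 − 166 = $82.

Talus pays $82.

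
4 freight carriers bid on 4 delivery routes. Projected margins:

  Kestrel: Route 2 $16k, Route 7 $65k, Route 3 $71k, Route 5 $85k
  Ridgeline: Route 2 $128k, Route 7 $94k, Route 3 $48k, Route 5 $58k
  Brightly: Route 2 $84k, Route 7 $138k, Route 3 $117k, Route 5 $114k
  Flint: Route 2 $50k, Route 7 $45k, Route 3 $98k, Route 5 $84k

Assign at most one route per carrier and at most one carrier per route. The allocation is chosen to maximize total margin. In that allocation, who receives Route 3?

Flint receives Route 3.

Optimal: Kestrel→Route 5 ($85k), Ridgeline→Route 2 ($128k), Brightly→Route 7 ($138k), Flint→Route 3 ($98k) — total 85+128+138+98 = $449k.
Next-best assignment: Kestrel→Route 3, Ridgeline→Route 2, Brightly→Route 7, Flint→Route 5 = $421k.
Checked against all permutations: $449k is optimal.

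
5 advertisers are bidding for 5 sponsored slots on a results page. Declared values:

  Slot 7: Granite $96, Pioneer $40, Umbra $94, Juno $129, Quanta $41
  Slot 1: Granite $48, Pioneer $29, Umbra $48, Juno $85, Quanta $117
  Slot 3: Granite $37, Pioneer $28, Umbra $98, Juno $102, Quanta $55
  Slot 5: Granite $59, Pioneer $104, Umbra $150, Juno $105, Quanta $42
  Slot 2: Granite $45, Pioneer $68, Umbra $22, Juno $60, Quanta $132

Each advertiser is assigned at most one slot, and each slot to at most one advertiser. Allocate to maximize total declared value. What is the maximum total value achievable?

Max total: $533

This is a one-to-one assignment (maximum-weight bipartite matching).
Optimal: Granite→Slot 7 ($96), Pioneer→Slot 2 ($68), Umbra→Slot 5 ($150), Juno→Slot 3 ($102), Quanta→Slot 1 ($117) — total 96+68+150+102+117 = $533.
Column-greedy (each slot in turn goes to its best remaining advertiser) gives $493, worse by 40.
Checked against all permutations: $533 is optimal.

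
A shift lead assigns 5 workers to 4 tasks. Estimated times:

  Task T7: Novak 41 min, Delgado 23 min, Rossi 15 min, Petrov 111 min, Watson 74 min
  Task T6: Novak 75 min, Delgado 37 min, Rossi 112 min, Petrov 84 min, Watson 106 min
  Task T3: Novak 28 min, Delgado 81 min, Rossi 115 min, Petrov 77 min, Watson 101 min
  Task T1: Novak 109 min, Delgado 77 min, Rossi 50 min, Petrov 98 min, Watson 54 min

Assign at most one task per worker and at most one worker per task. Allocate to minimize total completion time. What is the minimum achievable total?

This is the linear assignment problem.
Optimal: Rossi→Task T7 (15 min), Delgado→Task T6 (37 min), Novak→Task T3 (28 min), Watson→Task T1 (54 min) — total 15+37+28+54 = 134 min.
Row-greedy (each worker in turn takes its cheapest remaining task) gives 185 min, worse by 51.
Swapping Delgado↔Novak (Delgado→Task T3 81 min, Novak→Task T6 75 min) adds 91.
Checked against all permutations: 134 min is optimal.

Minimum total: 134 min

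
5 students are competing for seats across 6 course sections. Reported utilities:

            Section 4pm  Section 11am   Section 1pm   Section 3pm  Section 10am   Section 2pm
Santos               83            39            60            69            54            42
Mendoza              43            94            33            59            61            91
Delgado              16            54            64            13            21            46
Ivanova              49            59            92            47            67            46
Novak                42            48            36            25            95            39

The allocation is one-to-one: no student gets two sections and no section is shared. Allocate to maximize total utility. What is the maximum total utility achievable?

Max total: 415 points

Optimal: Santos→Section 4pm (83 points), Mendoza→Section 2pm (91 points), Delgado→Section 11am (54 points), Ivanova→Section 1pm (92 points), Novak→Section 10am (95 points) — total 83+91+54+92+95 = 415 points.
Max-entry greedy (repeatedly take the single best remaining cell) gives 410 points, worse by 5.
Next-best assignment: Santos→Section 4pm, Mendoza→Section 11am, Delgado→Section 2pm, Ivanova→Section 1pm, Novak→Section 10am = 410 points.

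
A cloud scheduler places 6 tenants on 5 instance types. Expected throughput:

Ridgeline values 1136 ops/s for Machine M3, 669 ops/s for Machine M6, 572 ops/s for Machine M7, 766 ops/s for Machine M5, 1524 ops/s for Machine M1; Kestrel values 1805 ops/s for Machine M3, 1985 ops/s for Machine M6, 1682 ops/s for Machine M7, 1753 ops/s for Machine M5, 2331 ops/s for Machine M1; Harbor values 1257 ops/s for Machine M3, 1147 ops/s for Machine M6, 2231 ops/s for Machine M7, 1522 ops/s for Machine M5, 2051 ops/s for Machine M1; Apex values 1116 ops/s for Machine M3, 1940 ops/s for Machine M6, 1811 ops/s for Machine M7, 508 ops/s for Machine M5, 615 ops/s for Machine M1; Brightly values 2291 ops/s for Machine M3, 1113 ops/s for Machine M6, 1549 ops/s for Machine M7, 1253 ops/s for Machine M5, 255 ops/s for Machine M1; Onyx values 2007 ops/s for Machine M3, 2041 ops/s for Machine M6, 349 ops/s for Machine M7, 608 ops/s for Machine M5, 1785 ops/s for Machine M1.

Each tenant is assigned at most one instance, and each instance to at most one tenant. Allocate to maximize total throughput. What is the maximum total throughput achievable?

Optimal: Brightly→Machine M3 (2291 ops/s), Apex→Machine M6 (1940 ops/s), Harbor→Machine M7 (2231 ops/s), Kestrel→Machine M5 (1753 ops/s), Onyx→Machine M1 (1785 ops/s) — total 2291+1940+2231+1753+1785 = 10000 ops/s.
Max-entry greedy (repeatedly take the single best remaining cell) gives 9660 ops/s, worse by 340.

Maximum total: 10000 ops/s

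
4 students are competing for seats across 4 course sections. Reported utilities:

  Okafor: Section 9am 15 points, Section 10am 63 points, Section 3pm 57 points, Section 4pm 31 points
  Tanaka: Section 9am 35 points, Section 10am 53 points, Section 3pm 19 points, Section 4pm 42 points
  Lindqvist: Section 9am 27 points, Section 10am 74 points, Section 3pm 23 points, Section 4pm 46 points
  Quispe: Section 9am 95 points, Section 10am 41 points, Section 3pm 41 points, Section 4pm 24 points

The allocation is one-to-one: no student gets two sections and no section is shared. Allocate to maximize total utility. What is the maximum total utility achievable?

Max total: 268 points

Optimal: Okafor→Section 3pm (57 points), Tanaka→Section 4pm (42 points), Lindqvist→Section 10am (74 points), Quispe→Section 9am (95 points) — total 57+42+74+95 = 268 points.
Swapping Okafor↔Quispe (Okafor→Section 9am 15 points, Quispe→Section 3pm 41 points) loses 96.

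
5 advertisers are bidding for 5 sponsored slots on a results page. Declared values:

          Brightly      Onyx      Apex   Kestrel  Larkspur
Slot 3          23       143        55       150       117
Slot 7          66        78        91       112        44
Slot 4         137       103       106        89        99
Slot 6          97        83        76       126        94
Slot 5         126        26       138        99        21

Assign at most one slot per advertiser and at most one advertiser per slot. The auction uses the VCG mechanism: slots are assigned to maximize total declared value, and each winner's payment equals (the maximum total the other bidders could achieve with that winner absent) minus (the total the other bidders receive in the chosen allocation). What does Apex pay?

Efficient allocation: Brightly→Slot 4 ($137), Onyx→Slot 3 ($143), Apex→Slot 5 ($138), Kestrel→Slot 7 ($112), Larkspur→Slot 6 ($94); total welfare W = $624.
Apex receives Slot 5 at value $138, so the others get W − 138 = $486.
Without Apex: best allocation of the remaining 4 bidders over all 5 slots is Brightly→Slot 5 ($126), Onyx→Slot 3 ($143), Kestrel→Slot 6 ($126), Larkspur→Slot 4 ($99), total $494.
VCG payment = (others' best without Apex) − (others' welfare with Apex) = 494 − 486 = $8.

Apex pays $8.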